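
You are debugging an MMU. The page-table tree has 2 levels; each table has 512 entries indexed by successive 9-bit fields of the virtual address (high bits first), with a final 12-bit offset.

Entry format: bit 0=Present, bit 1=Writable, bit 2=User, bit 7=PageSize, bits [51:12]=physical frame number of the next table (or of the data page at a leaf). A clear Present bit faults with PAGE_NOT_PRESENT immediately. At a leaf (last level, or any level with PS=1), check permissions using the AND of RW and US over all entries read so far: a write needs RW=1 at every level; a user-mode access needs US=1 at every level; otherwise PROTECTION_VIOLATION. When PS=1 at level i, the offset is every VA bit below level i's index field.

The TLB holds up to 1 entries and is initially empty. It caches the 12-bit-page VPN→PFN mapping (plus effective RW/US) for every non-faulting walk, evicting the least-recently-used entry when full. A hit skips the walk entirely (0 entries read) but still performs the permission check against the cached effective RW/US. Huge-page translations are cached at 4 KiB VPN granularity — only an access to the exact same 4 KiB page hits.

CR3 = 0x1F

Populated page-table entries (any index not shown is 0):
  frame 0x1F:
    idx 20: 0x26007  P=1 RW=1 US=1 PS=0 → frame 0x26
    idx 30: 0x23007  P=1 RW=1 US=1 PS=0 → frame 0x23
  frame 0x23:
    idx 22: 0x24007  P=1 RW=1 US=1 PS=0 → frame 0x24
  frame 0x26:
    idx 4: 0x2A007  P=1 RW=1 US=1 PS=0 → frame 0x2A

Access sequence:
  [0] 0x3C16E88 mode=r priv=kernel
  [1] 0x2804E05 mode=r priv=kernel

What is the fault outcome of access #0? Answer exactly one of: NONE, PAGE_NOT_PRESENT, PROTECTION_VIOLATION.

Trace:
#0 VA=0x3C16E88 (r,kernel):
  lvl0: tbl 0x1F, slot 30 ⇒ 0x23007 (P1/RW1/US1/PS0)
  lvl1: tbl 0x23, slot 22 ⇒ 0x24007 (P1/RW1/US1/PS0)
  → PA=0x24E88  (2 entries read)
#1 VA=0x2804E05 (r,kernel):
  lvl0: tbl 0x1F, slot 20 ⇒ 0x26007 (P1/RW1/US1/PS0)
  lvl1: tbl 0x26, slot 4 ⇒ 0x2A007 (P1/RW1/US1/PS0)
  → PA=0x2AE05  (2 entries read)

Access #0 fault: NONE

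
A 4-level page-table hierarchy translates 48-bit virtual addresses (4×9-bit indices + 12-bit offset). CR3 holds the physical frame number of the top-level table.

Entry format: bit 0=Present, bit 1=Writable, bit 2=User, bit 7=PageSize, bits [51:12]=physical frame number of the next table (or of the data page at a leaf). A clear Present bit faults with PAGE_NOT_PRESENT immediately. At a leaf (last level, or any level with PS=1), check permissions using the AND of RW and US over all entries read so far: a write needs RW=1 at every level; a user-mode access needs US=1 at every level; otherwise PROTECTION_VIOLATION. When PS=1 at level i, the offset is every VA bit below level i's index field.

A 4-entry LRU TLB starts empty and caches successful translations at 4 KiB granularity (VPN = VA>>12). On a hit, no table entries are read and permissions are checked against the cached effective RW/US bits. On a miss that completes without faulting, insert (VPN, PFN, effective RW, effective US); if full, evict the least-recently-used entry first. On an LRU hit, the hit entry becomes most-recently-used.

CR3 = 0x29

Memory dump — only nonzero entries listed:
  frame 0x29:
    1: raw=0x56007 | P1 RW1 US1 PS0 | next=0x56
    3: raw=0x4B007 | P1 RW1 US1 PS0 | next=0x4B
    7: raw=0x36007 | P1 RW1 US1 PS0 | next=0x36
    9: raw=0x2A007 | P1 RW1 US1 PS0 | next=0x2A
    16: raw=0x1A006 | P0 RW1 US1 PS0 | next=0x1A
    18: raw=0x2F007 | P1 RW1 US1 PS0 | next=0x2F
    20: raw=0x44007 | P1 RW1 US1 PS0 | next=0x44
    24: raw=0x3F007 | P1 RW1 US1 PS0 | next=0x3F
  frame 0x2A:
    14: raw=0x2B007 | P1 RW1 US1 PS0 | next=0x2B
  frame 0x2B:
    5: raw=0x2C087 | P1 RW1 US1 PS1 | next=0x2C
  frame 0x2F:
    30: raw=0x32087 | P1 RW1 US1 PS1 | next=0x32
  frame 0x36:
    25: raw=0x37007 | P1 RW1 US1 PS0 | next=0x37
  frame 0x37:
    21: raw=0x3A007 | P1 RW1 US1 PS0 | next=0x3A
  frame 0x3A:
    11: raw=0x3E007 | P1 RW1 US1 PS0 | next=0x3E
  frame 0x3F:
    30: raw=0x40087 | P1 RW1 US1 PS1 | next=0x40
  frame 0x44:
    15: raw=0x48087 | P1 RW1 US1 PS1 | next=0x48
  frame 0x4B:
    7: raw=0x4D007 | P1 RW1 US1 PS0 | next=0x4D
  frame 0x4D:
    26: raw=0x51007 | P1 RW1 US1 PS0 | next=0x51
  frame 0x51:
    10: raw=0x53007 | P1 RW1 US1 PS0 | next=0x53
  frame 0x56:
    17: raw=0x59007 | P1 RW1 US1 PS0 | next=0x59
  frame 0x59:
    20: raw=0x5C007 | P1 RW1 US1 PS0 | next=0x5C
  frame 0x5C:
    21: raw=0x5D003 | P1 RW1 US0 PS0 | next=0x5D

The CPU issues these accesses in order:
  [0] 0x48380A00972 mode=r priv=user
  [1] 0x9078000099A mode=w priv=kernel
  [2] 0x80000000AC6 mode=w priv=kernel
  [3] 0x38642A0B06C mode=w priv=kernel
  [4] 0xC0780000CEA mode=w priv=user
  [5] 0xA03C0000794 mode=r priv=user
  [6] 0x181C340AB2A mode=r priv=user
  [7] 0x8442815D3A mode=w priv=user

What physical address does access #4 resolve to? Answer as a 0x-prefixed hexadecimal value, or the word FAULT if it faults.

Trace:
#0 VA=0x48380A00972 (r,user):
  L0 @0x29[9] → 0x2A007  P=1,RW=1,US=1,PS=0
  L1 @0x2A[14] → 0x2B007  P=1,RW=1,US=1,PS=0
  L2 @0x2B[5] → 0x2C087  P=1,RW=1,US=1,PS=1
  ⇒ phys 0x2C972 (huge @L2)  [3 reads]
#1 VA=0x9078000099A (w,kernel):
  L0 @0x29[18] → 0x2F007  P=1,RW=1,US=1,PS=0
  L1 @0x2F[30] → 0x32087  P=1,RW=1,US=1,PS=1
  ⇒ phys 0x3299A (huge @L1)  [2 reads]
#2 VA=0x80000000AC6 (w,kernel):
  L0 @0x29[16] → 0x1A006  P=0,RW=1,US=1,PS=0
  → PAGE_NOT_PRESENT  (1 entries read)
#3 VA=0x38642A0B06C (w,kernel):
  L0 @0x29[7] → 0x36007  P=1,RW=1,US=1,PS=0
  L1 @0x36[25] → 0x37007  P=1,RW=1,US=1,PS=0
  L2 @0x37[21] → 0x3A007  P=1,RW=1,US=1,PS=0
  L3 @0x3A[11] → 0x3E007  P=1,RW=1,US=1,PS=0
  ⇒ phys 0x3E06C  [4 reads]
#4 VA=0xC0780000CEA (w,user):
  L0 @0x29[24] → 0x3F007  P=1,RW=1,US=1,PS=0
  L1 @0x3F[30] → 0x40087  P=1,RW=1,US=1,PS=1
  ⇒ phys 0x40CEA (huge @L1)  [2 reads]
#5 VA=0xA03C0000794 (r,user):
  L0 @0x29[20] → 0x44007  P=1,RW=1,US=1,PS=0
  L1 @0x44[15] → 0x48087  P=1,RW=1,US=1,PS=1
  ⇒ phys 0x48794 (huge @L1)  [2 reads]
#6 VA=0x181C340AB2A (r,user):
  L0 @0x29[3] → 0x4B007  P=1,RW=1,US=1,PS=0
  L1 @0x4B[7] → 0x4D007  P=1,RW=1,US=1,PS=0
  L2 @0x4D[26] → 0x51007  P=1,RW=1,US=1,PS=0
  L3 @0x51[10] → 0x53007  P=1,RW=1,US=1,PS=0
  ⇒ phys 0x53B2A  [4 reads]
#7 VA=0x8442815D3A (w,user):
  L0 @0x29[1] → 0x56007  P=1,RW=1,US=1,PS=0
  L1 @0x56[17] → 0x59007  P=1,RW=1,US=1,PS=0
  L2 @0x59[20] → 0x5C007  P=1,RW=1,US=1,PS=0
  L3 @0x5C[21] → 0x5D003  P=1,RW=1,US=0,PS=0
  → PROTECTION_VIOLATION  (4 entries read)

Access #4 PA: 0x40CEA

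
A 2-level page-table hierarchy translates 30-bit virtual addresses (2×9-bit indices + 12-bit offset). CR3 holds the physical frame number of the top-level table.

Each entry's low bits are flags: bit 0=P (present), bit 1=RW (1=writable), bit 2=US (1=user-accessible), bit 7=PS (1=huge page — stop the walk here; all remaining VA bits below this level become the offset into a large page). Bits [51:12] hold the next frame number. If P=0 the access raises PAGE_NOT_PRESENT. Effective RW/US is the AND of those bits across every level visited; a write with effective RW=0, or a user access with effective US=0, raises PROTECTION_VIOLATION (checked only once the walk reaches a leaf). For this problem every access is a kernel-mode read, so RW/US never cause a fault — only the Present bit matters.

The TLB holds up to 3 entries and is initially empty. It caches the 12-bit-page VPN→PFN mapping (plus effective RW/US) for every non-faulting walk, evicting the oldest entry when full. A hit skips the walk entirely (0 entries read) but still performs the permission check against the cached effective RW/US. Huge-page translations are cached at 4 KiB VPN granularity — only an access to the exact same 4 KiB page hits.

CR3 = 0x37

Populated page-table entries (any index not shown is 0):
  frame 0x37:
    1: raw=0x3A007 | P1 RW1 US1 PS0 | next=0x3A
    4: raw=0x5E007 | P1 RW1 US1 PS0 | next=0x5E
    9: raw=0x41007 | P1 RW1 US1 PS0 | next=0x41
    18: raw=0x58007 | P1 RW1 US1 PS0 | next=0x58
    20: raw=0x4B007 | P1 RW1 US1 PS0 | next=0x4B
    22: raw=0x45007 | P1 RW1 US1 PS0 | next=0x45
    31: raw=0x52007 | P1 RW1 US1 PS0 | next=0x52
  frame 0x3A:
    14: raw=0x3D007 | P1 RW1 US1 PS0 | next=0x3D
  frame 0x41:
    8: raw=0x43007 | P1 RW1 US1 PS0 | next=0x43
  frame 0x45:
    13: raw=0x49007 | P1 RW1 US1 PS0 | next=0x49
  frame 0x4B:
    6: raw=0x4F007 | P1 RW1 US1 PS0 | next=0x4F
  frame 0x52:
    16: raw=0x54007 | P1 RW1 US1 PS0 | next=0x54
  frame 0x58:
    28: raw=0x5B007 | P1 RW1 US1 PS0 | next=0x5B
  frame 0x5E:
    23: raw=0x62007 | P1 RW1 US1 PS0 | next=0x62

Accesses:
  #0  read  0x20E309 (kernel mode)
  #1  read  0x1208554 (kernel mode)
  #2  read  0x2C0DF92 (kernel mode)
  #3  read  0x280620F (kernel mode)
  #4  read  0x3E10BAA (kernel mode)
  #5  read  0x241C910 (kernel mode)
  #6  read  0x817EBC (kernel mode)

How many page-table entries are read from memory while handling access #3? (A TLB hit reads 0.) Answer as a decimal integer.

Walk each access:
#0 VA=0x20E309 (r,kernel):
  L0: frame=0x37 idx=1 entry=0x3A007 [P=1 RW=1 US=1 PS=0]
  L1: frame=0x3A idx=14 entry=0x3D007 [P=1 RW=1 US=1 PS=0]
  ⇒ phys 0x3D309  [2 reads]
#1 VA=0x1208554 (r,kernel):
  L0: frame=0x37 idx=9 entry=0x41007 [P=1 RW=1 US=1 PS=0]
  L1: frame=0x41 idx=8 entry=0x43007 [P=1 RW=1 US=1 PS=0]
  ⇒ phys 0x43554  [2 reads]
#2 VA=0x2C0DF92 (r,kernel):
  L0: frame=0x37 idx=22 entry=0x45007 [P=1 RW=1 US=1 PS=0]
  L1: frame=0x45 idx=13 entry=0x49007 [P=1 RW=1 US=1 PS=0]
  ⇒ phys 0x49F92  [2 reads]
#3 VA=0x280620F (r,kernel):
  L0: frame=0x37 idx=20 entry=0x4B007 [P=1 RW=1 US=1 PS=0]
  L1: frame=0x4B idx=6 entry=0x4F007 [P=1 RW=1 US=1 PS=0]
  ⇒ phys 0x4F20F  [2 reads]
#4 VA=0x3E10BAA (r,kernel):
  L0: frame=0x37 idx=31 entry=0x52007 [P=1 RW=1 US=1 PS=0]
  L1: frame=0x52 idx=16 entry=0x54007 [P=1 RW=1 US=1 PS=0]
  ⇒ phys 0x54BAA  [2 reads]
#5 VA=0x241C910 (r,kernel):
  L0: frame=0x37 idx=18 entry=0x58007 [P=1 RW=1 US=1 PS=0]
  L1: frame=0x58 idx=28 entry=0x5B007 [P=1 RW=1 US=1 PS=0]
  ⇒ phys 0x5B910  [2 reads]
#6 VA=0x817EBC (r,kernel):
  L0: frame=0x37 idx=4 entry=0x5E007 [P=1 RW=1 US=1 PS=0]
  L1: frame=0x5E idx=23 entry=0x62007 [P=1 RW=1 US=1 PS=0]
  ⇒ phys 0x62EBC  [2 reads]

Entries read for #3: 2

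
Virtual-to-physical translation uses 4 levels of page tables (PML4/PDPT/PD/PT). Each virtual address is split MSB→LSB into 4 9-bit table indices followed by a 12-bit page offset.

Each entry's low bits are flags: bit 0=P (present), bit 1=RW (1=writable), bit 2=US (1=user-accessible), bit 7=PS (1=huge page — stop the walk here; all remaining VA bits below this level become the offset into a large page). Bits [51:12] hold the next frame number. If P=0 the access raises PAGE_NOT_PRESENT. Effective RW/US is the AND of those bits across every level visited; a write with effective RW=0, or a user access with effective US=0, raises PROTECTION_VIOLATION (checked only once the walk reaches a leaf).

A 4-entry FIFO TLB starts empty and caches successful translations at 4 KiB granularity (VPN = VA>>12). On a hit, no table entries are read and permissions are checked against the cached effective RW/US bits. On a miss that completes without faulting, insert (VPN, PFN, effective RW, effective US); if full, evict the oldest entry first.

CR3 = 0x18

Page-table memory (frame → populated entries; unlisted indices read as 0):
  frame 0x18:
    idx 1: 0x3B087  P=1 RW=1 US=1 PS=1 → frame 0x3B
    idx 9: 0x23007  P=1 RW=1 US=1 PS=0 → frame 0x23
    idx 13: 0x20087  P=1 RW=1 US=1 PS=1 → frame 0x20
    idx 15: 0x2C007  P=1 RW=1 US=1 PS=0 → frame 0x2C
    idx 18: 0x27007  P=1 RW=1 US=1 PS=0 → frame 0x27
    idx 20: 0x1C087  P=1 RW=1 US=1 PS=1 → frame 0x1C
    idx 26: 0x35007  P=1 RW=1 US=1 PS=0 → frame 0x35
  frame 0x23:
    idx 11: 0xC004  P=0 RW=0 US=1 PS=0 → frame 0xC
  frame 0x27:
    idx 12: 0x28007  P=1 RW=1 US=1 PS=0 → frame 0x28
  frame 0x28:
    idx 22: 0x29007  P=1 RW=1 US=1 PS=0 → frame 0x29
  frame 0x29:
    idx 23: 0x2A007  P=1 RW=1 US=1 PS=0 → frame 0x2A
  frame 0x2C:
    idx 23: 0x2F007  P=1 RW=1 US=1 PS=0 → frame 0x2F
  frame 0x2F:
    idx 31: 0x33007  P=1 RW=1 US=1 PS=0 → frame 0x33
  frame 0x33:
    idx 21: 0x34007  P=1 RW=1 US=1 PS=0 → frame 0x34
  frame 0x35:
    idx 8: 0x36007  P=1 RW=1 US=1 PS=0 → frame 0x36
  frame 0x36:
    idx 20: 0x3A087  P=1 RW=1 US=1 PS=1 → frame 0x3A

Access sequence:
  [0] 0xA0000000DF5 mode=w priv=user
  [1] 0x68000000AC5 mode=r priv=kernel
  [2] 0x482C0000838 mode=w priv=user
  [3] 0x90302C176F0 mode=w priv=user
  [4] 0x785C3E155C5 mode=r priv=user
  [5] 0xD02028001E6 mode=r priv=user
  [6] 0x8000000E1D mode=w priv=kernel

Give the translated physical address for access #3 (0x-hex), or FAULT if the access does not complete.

Per-access translation:
#0 VA=0xA0000000DF5 (w,user):
  L0: frame=0x18 idx=20 entry=0x1C087 [P=1 RW=1 US=1 PS=1]
  ⇒ phys 0x1CDF5 (huge @L0)  [1 reads]
#1 VA=0x68000000AC5 (r,kernel):
  L0: frame=0x18 idx=13 entry=0x20087 [P=1 RW=1 US=1 PS=1]
  ⇒ phys 0x20AC5 (huge @L0)  [1 reads]
#2 VA=0x482C0000838 (w,user):
  L0: frame=0x18 idx=9 entry=0x23007 [P=1 RW=1 US=1 PS=0]
  L1: frame=0x23 idx=11 entry=0xC004 [P=0 RW=0 US=1 PS=0]
  ⇒ fault: PAGE_NOT_PRESENT  — 2 lookups
#3 VA=0x90302C176F0 (w,user):
  L0: frame=0x18 idx=18 entry=0x27007 [P=1 RW=1 US=1 PS=0]
  L1: frame=0x27 idx=12 entry=0x28007 [P=1 RW=1 US=1 PS=0]
  L2: frame=0x28 idx=22 entry=0x29007 [P=1 RW=1 US=1 PS=0]
  L3: frame=0x29 idx=23 entry=0x2A007 [P=1 RW=1 US=1 PS=0]
  ⇒ phys 0x2A6F0  [4 reads]
#4 VA=0x785C3E155C5 (r,user):
  L0: frame=0x18 idx=15 entry=0x2C007 [P=1 RW=1 US=1 PS=0]
  L1: frame=0x2C idx=23 entry=0x2F007 [P=1 RW=1 US=1 PS=0]
  L2: frame=0x2F idx=31 entry=0x33007 [P=1 RW=1 US=1 PS=0]
  L3: frame=0x33 idx=21 entry=0x34007 [P=1 RW=1 US=1 PS=0]
  ⇒ phys 0x345C5  [4 reads]
#5 VA=0xD02028001E6 (r,user):
  L0: frame=0x18 idx=26 entry=0x35007 [P=1 RW=1 US=1 PS=0]
  L1: frame=0x35 idx=8 entry=0x36007 [P=1 RW=1 US=1 PS=0]
  L2: frame=0x36 idx=20 entry=0x3A087 [P=1 RW=1 US=1 PS=1]
  ⇒ phys 0x3A1E6 (huge @L2)  [3 reads]
#6 VA=0x8000000E1D (w,kernel):
  L0: frame=0x18 idx=1 entry=0x3B087 [P=1 RW=1 US=1 PS=1]
  ⇒ phys 0x3BE1D (huge @L0)  [1 reads]

Access #3 PA: 0x2A6F0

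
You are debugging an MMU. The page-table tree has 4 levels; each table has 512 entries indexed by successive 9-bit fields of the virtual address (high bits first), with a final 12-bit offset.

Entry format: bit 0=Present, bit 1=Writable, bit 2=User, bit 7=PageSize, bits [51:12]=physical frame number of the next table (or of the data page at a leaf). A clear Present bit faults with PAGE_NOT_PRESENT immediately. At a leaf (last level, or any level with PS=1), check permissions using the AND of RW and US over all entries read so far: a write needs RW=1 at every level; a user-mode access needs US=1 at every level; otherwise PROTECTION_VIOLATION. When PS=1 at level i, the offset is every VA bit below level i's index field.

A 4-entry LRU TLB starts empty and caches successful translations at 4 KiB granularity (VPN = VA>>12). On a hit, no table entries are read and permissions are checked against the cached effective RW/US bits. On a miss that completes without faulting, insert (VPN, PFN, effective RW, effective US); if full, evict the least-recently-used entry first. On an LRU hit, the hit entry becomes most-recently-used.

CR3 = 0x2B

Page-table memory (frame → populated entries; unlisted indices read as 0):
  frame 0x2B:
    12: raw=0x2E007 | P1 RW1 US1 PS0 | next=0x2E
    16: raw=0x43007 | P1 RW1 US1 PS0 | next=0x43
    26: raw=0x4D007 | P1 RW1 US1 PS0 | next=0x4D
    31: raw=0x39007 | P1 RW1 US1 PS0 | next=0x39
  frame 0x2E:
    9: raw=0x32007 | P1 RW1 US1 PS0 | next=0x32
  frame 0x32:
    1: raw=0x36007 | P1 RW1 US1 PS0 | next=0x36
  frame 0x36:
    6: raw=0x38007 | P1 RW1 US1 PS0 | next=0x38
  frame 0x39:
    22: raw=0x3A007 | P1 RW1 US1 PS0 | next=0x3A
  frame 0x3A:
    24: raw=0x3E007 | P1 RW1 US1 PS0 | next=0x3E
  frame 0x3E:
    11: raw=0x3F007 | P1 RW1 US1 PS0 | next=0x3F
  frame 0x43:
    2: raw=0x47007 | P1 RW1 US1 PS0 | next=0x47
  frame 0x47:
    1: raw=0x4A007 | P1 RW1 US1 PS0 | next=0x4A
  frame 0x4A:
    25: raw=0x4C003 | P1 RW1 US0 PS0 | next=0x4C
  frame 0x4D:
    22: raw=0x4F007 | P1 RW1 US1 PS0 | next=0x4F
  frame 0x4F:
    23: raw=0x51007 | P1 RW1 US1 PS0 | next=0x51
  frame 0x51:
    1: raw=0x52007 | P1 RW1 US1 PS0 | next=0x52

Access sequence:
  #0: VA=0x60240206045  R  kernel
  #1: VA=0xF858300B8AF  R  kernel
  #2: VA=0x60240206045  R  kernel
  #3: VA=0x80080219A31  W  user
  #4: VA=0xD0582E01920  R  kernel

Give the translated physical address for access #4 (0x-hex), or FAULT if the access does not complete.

Trace:
#0 VA=0x60240206045 (r,kernel):
  L0 @0x2B[12] → 0x2E007  P=1,RW=1,US=1,PS=0
  L1 @0x2E[9] → 0x32007  P=1,RW=1,US=1,PS=0
  L2 @0x32[1] → 0x36007  P=1,RW=1,US=1,PS=0
  L3 @0x36[6] → 0x38007  P=1,RW=1,US=1,PS=0
  ⇒ phys 0x38045  [4 reads]
#1 VA=0xF858300B8AF (r,kernel):
  L0 @0x2B[31] → 0x39007  P=1,RW=1,US=1,PS=0
  L1 @0x39[22] → 0x3A007  P=1,RW=1,US=1,PS=0
  L2 @0x3A[24] → 0x3E007  P=1,RW=1,US=1,PS=0
  L3 @0x3E[11] → 0x3F007  P=1,RW=1,US=1,PS=0
  ⇒ phys 0x3F8AF  [4 reads]
#2 VA=0x60240206045 (r,kernel):
  TLB hit vpn=0x60240206 → PA=0x38045
#3 VA=0x80080219A31 (w,user):
  L0 @0x2B[16] → 0x43007  P=1,RW=1,US=1,PS=0
  L1 @0x43[2] → 0x47007  P=1,RW=1,US=1,PS=0
  L2 @0x47[1] → 0x4A007  P=1,RW=1,US=1,PS=0
  L3 @0x4A[25] → 0x4C003  P=1,RW=1,US=0,PS=0
  ⇒ fault: PROTECTION_VIOLATION  — 4 lookups
#4 VA=0xD0582E01920 (r,kernel):
  L0 @0x2B[26] → 0x4D007  P=1,RW=1,US=1,PS=0
  L1 @0x4D[22] → 0x4F007  P=1,RW=1,US=1,PS=0
  L2 @0x4F[23] → 0x51007  P=1,RW=1,US=1,PS=0
  L3 @0x51[1] → 0x52007  P=1,RW=1,US=1,PS=0
  ⇒ phys 0x52920  [4 reads]

Access #4 PA: 0x52920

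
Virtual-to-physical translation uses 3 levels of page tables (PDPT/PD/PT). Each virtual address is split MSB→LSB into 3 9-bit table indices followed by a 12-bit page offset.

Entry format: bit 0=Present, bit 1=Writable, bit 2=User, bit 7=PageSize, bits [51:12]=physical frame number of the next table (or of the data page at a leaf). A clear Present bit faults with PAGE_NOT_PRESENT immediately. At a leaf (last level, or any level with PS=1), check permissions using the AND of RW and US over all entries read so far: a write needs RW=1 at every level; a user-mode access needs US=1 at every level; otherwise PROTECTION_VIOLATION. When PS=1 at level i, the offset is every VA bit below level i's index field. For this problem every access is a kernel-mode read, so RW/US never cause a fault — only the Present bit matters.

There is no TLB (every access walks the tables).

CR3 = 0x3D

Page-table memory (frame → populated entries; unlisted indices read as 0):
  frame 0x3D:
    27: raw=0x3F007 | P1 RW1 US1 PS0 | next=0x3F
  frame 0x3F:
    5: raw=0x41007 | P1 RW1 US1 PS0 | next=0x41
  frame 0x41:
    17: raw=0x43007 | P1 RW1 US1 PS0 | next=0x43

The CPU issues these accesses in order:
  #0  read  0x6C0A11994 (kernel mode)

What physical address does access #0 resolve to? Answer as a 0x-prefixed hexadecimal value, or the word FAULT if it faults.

Walk each access:
#0 VA=0x6C0A11994 (r,kernel):
  lvl0: tbl 0x3D, slot 27 ⇒ 0x3F007 (P1/RW1/US1/PS0)
  lvl1: tbl 0x3F, slot 5 ⇒ 0x41007 (P1/RW1/US1/PS0)
  lvl2: tbl 0x41, slot 17 ⇒ 0x43007 (P1/RW1/US1/PS0)
  ⇒ phys 0x43994  [3 reads]

Access #0 PA: 0x43994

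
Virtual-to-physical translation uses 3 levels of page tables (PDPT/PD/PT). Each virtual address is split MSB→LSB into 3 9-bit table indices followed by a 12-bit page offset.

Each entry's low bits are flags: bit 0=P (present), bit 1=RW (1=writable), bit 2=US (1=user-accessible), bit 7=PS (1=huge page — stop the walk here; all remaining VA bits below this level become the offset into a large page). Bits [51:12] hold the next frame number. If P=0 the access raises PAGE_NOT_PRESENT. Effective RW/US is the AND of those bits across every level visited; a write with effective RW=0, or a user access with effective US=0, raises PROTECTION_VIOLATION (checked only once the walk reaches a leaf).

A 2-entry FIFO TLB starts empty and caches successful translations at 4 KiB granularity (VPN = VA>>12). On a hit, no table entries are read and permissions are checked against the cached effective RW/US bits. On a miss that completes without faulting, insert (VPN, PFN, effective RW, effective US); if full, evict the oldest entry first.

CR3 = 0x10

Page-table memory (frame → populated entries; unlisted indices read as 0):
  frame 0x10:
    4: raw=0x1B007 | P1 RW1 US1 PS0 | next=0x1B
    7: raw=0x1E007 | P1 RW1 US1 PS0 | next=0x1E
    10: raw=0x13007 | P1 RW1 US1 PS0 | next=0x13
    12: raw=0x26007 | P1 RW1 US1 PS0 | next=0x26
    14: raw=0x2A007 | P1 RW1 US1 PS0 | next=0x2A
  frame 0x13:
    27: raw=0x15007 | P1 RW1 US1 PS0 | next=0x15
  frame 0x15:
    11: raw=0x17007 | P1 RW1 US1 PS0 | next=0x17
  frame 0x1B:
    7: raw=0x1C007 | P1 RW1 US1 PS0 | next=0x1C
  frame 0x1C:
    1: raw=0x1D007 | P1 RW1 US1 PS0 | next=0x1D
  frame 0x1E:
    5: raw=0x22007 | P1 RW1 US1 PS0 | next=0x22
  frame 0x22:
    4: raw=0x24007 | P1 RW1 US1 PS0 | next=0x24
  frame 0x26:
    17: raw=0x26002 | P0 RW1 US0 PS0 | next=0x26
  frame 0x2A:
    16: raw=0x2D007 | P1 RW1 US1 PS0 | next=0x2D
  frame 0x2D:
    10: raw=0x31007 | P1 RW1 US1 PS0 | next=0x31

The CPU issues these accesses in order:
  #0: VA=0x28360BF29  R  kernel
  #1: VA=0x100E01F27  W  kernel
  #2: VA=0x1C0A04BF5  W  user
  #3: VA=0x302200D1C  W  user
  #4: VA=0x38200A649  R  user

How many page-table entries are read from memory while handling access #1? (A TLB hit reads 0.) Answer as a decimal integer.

Trace:
#0 VA=0x28360BF29 (r,kernel):
  [0] read 0x10 idx=10: raw=0x13007 flags P=1 W=1 U=1 S=0
  [1] read 0x13 idx=27: raw=0x15007 flags P=1 W=1 U=1 S=0
  [2] read 0x15 idx=11: raw=0x17007 flags P=1 W=1 U=1 S=0
  ⇒ phys 0x17F29  [3 reads]
#1 VA=0x100E01F27 (w,kernel):
  [0] read 0x10 idx=4: raw=0x1B007 flags P=1 W=1 U=1 S=0
  [1] read 0x1B idx=7: raw=0x1C007 flags P=1 W=1 U=1 S=0
  [2] read 0x1C idx=1: raw=0x1D007 flags P=1 W=1 U=1 S=0
  ⇒ phys 0x1DF27  [3 reads]
#2 VA=0x1C0A04BF5 (w,user):
  [0] read 0x10 idx=7: raw=0x1E007 flags P=1 W=1 U=1 S=0
  [1] read 0x1E idx=5: raw=0x22007 flags P=1 W=1 U=1 S=0
  [2] read 0x22 idx=4: raw=0x24007 flags P=1 W=1 U=1 S=0
  ⇒ phys 0x24BF5  [3 reads]
#3 VA=0x302200D1C (w,user):
  [0] read 0x10 idx=12: raw=0x26007 flags P=1 W=1 U=1 S=0
  [1] read 0x26 idx=17: raw=0x26002 flags P=0 W=1 U=0 S=0
  → PAGE_NOT_PRESENT  (2 entries read)
#4 VA=0x38200A649 (r,user):
  [0] read 0x10 idx=14: raw=0x2A007 flags P=1 W=1 U=1 S=0
  [1] read 0x2A idx=16: raw=0x2D007 flags P=1 W=1 U=1 S=0
  [2] read 0x2D idx=10: raw=0x31007 flags P=1 W=1 U=1 S=0
  ⇒ phys 0x31649  [3 reads]

Entries read for #1: 3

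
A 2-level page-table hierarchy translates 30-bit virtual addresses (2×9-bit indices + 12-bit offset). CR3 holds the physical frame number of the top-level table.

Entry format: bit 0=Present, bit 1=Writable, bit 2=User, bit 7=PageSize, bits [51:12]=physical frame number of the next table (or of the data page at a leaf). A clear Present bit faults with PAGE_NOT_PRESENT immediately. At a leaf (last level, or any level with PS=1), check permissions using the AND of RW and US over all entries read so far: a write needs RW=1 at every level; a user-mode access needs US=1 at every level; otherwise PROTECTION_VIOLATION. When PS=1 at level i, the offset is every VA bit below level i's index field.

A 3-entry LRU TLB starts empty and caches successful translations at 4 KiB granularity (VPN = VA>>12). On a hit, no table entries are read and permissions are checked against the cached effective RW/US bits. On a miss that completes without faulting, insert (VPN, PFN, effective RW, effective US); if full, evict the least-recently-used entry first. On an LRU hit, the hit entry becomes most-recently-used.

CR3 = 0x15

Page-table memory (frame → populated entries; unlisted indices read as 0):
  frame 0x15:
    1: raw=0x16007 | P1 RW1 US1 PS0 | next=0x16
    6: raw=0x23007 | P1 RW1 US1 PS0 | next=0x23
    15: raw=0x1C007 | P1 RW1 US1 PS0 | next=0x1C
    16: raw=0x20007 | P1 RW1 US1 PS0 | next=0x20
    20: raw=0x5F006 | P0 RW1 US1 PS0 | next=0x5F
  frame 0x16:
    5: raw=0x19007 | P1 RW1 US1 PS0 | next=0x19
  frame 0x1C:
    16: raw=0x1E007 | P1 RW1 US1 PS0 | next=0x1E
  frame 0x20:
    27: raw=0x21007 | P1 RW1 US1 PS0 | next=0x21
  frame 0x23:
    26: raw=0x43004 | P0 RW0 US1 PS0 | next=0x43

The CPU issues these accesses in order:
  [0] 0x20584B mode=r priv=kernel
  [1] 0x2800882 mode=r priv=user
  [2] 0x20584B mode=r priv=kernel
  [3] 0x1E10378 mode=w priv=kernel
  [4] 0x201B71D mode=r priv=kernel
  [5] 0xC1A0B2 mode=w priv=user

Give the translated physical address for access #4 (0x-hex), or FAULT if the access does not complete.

Per-access translation:
#0 VA=0x20584B (r,kernel):
  [0] read 0x15 idx=1: raw=0x16007 flags P=1 W=1 U=1 S=0
  [1] read 0x16 idx=5: raw=0x19007 flags P=1 W=1 U=1 S=0
  ⇒ phys 0x1984B  [2 reads]
#1 VA=0x2800882 (r,user):
  [0] read 0x15 idx=20: raw=0x5F006 flags P=0 W=1 U=1 S=0
  → PAGE_NOT_PRESENT  (1 entries read)
#2 VA=0x20584B (r,kernel):
  TLB hit vpn=0x205 → PA=0x1984B
#3 VA=0x1E10378 (w,kernel):
  [0] read 0x15 idx=15: raw=0x1C007 flags P=1 W=1 U=1 S=0
  [1] read 0x1C idx=16: raw=0x1E007 flags P=1 W=1 U=1 S=0
  ⇒ phys 0x1E378  [2 reads]
#4 VA=0x201B71D (r,kernel):
  [0] read 0x15 idx=16: raw=0x20007 flags P=1 W=1 U=1 S=0
  [1] read 0x20 idx=27: raw=0x21007 flags P=1 W=1 U=1 S=0
  ⇒ phys 0x2171D  [2 reads]
#5 VA=0xC1A0B2 (w,user):
  [0] read 0x15 idx=6: raw=0x23007 flags P=1 W=1 U=1 S=0
  [1] read 0x23 idx=26: raw=0x43004 flags P=0 W=0 U=1 S=0
  → PAGE_NOT_PRESENT  (2 entries read)

Access #4 PA: 0x2171D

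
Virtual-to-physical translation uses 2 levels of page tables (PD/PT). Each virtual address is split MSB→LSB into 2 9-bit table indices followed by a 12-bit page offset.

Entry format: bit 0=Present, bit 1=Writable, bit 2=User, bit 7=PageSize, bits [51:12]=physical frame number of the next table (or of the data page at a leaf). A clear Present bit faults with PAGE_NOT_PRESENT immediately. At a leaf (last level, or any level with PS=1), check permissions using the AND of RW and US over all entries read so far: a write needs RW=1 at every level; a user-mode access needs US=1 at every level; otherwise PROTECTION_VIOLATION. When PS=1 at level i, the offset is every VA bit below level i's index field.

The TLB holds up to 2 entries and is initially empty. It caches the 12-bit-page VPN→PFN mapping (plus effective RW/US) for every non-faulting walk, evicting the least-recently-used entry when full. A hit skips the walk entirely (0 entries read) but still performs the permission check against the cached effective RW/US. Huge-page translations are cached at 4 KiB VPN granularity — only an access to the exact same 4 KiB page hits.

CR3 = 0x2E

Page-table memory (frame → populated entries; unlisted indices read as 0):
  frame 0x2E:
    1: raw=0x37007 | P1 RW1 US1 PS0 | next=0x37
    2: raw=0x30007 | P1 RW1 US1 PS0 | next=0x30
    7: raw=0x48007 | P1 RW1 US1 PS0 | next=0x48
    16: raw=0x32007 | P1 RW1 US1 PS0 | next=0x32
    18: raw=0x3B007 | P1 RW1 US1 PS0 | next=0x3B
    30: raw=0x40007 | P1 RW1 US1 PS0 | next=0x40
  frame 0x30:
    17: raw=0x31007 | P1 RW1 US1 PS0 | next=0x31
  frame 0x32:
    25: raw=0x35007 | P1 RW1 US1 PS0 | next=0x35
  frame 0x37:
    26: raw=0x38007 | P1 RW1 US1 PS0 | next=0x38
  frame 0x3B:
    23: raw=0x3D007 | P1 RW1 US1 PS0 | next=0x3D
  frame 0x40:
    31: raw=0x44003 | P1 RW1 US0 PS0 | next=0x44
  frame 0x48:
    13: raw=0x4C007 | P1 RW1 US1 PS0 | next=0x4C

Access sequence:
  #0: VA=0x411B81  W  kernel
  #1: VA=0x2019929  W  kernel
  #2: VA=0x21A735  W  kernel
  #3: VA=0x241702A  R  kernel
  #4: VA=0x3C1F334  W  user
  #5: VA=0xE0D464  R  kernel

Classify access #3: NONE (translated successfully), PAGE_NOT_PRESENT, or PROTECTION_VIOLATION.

Walk each access:
#0 VA=0x411B81 (w,kernel):
  [0] read 0x2E idx=2: raw=0x30007 flags P=1 W=1 U=1 S=0
  [1] read 0x30 idx=17: raw=0x31007 flags P=1 W=1 U=1 S=0
  → PA=0x31B81  (2 entries read)
#1 VA=0x2019929 (w,kernel):
  [0] read 0x2E idx=16: raw=0x32007 flags P=1 W=1 U=1 S=0
  [1] read 0x32 idx=25: raw=0x35007 flags P=1 W=1 U=1 S=0
  → PA=0x35929  (2 entries read)
#2 VA=0x21A735 (w,kernel):
  [0] read 0x2E idx=1: raw=0x37007 flags P=1 W=1 U=1 S=0
  [1] read 0x37 idx=26: raw=0x38007 flags P=1 W=1 U=1 S=0
  → PA=0x38735  (2 entries read)
#3 VA=0x241702A (r,kernel):
  [0] read 0x2E idx=18: raw=0x3B007 flags P=1 W=1 U=1 S=0
  [1] read 0x3B idx=23: raw=0x3D007 flags P=1 W=1 U=1 S=0
  → PA=0x3D02A  (2 entries read)
#4 VA=0x3C1F334 (w,user):
  [0] read 0x2E idx=30: raw=0x40007 flags P=1 W=1 U=1 S=0
  [1] read 0x40 idx=31: raw=0x44003 flags P=1 W=1 U=0 S=0
  → PROTECTION_VIOLATION  (2 entries read)
#5 VA=0xE0D464 (r,kernel):
  [0] read 0x2E idx=7: raw=0x48007 flags P=1 W=1 U=1 S=0
  [1] read 0x48 idx=13: raw=0x4C007 flags P=1 W=1 U=1 S=0
  → PA=0x4C464  (2 entries read)

Access #3 fault: NONE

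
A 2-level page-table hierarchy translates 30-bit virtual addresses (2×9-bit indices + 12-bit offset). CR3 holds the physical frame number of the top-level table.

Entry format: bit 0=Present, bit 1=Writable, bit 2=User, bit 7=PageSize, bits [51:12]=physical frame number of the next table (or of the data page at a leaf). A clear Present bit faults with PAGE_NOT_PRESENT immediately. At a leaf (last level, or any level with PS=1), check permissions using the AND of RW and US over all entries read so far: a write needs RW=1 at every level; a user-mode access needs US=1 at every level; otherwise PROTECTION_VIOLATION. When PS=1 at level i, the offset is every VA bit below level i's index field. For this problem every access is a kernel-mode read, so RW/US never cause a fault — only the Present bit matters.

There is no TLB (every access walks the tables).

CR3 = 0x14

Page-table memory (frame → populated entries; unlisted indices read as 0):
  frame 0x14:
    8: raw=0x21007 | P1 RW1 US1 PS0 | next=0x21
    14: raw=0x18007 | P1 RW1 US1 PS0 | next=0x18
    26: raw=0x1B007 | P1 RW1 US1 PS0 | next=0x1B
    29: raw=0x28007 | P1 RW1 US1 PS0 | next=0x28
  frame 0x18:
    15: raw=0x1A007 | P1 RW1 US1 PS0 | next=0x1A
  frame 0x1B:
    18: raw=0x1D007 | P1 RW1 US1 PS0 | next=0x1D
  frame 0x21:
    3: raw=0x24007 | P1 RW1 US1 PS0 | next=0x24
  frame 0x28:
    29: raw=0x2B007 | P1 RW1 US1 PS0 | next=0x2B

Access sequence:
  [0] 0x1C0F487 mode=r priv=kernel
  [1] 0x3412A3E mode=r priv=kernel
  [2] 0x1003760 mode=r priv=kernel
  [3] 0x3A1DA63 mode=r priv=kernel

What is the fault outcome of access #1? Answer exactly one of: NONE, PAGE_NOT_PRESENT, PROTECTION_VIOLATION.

Trace:
#0 VA=0x1C0F487 (r,kernel):
  L0: frame=0x14 idx=14 entry=0x18007 [P=1 RW=1 US=1 PS=0]
  L1: frame=0x18 idx=15 entry=0x1A007 [P=1 RW=1 US=1 PS=0]
  ⇒ phys 0x1A487  [2 reads]
#1 VA=0x3412A3E (r,kernel):
  L0: frame=0x14 idx=26 entry=0x1B007 [P=1 RW=1 US=1 PS=0]
  L1: frame=0x1B idx=18 entry=0x1D007 [P=1 RW=1 US=1 PS=0]
  ⇒ phys 0x1DA3E  [2 reads]
#2 VA=0x1003760 (r,kernel):
  L0: frame=0x14 idx=8 entry=0x21007 [P=1 RW=1 US=1 PS=0]
  L1: frame=0x21 idx=3 entry=0x24007 [P=1 RW=1 US=1 PS=0]
  ⇒ phys 0x24760  [2 reads]
#3 VA=0x3A1DA63 (r,kernel):
  L0: frame=0x14 idx=29 entry=0x28007 [P=1 RW=1 US=1 PS=0]
  L1: frame=0x28 idx=29 entry=0x2B007 [P=1 RW=1 US=1 PS=0]
  ⇒ phys 0x2BA63  [2 reads]

Access #1 fault: NONE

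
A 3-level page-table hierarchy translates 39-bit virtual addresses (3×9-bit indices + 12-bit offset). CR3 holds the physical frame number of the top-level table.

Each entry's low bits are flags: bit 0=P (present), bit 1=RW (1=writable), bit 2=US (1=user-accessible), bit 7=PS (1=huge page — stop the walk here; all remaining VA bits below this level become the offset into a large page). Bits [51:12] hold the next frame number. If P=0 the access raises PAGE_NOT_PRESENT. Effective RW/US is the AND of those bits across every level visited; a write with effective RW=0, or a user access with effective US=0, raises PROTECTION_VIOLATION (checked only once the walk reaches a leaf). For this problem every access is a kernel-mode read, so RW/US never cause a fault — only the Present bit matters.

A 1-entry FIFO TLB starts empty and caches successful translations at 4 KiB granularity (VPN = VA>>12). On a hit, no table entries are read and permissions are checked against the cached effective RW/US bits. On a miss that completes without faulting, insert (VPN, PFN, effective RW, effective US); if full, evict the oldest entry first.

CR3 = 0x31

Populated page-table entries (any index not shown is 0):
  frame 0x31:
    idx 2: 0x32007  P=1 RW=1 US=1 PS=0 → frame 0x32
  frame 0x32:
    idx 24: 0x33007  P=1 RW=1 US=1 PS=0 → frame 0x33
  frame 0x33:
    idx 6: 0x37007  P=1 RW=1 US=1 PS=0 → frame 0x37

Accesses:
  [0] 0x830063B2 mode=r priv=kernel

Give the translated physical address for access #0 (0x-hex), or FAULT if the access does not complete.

Walk each access:
#0 VA=0x830063B2 (r,kernel):
  [0] read 0x31 idx=2: raw=0x32007 flags P=1 W=1 U=1 S=0
  [1] read 0x32 idx=24: raw=0x33007 flags P=1 W=1 U=1 S=0
  [2] read 0x33 idx=6: raw=0x37007 flags P=1 W=1 U=1 S=0
  ✓ 0x373B2  — 3 lookups

Access #0 PA: 0x373B2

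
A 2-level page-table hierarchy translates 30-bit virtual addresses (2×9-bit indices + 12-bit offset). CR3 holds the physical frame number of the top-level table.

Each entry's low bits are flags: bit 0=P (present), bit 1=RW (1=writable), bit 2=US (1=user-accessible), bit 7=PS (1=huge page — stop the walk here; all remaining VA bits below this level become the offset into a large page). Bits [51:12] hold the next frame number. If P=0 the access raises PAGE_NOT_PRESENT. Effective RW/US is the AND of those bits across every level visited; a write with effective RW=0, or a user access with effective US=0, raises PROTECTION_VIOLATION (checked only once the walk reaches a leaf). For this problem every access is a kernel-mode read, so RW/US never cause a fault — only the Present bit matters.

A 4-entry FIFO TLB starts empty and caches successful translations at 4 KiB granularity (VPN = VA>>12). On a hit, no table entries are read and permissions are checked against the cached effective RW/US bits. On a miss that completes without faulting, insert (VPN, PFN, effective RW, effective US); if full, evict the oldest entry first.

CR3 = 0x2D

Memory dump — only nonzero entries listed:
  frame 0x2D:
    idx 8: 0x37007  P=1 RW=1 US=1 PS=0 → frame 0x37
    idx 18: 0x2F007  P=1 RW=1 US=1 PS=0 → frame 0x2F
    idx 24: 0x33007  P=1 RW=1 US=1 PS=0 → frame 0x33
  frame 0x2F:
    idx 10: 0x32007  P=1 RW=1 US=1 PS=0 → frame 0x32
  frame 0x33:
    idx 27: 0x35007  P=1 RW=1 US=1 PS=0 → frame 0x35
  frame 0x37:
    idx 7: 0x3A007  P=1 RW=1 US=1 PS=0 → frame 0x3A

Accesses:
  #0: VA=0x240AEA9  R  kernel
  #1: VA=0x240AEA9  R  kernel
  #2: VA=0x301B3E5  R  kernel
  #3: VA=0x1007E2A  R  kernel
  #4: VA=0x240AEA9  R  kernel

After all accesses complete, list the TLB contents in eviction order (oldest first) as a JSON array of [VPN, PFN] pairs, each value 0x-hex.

Per-access translation:
#0 VA=0x240AEA9 (r,kernel):
  L0: frame=0x2D idx=18 entry=0x2F007 [P=1 RW=1 US=1 PS=0]
  L1: frame=0x2F idx=10 entry=0x32007 [P=1 RW=1 US=1 PS=0]
  ✓ 0x32EA9  — 2 lookups
#1 VA=0x240AEA9 (r,kernel):
  TLB hit vpn=0x240A → PA=0x32EA9
#2 VA=0x301B3E5 (r,kernel):
  L0: frame=0x2D idx=24 entry=0x33007 [P=1 RW=1 US=1 PS=0]
  L1: frame=0x33 idx=27 entry=0x35007 [P=1 RW=1 US=1 PS=0]
  ✓ 0x353E5  — 2 lookups
#3 VA=0x1007E2A (r,kernel):
  L0: frame=0x2D idx=8 entry=0x37007 [P=1 RW=1 US=1 PS=0]
  L1: frame=0x37 idx=7 entry=0x3A007 [P=1 RW=1 US=1 PS=0]
  ✓ 0x3AE2A  — 2 lookups
#4 VA=0x240AEA9 (r,kernel):
  TLB hit vpn=0x240A → PA=0x32EA9

TLB: [["0x240A", "0x32"], ["0x301B", "0x35"], ["0x1007", "0x3A"]]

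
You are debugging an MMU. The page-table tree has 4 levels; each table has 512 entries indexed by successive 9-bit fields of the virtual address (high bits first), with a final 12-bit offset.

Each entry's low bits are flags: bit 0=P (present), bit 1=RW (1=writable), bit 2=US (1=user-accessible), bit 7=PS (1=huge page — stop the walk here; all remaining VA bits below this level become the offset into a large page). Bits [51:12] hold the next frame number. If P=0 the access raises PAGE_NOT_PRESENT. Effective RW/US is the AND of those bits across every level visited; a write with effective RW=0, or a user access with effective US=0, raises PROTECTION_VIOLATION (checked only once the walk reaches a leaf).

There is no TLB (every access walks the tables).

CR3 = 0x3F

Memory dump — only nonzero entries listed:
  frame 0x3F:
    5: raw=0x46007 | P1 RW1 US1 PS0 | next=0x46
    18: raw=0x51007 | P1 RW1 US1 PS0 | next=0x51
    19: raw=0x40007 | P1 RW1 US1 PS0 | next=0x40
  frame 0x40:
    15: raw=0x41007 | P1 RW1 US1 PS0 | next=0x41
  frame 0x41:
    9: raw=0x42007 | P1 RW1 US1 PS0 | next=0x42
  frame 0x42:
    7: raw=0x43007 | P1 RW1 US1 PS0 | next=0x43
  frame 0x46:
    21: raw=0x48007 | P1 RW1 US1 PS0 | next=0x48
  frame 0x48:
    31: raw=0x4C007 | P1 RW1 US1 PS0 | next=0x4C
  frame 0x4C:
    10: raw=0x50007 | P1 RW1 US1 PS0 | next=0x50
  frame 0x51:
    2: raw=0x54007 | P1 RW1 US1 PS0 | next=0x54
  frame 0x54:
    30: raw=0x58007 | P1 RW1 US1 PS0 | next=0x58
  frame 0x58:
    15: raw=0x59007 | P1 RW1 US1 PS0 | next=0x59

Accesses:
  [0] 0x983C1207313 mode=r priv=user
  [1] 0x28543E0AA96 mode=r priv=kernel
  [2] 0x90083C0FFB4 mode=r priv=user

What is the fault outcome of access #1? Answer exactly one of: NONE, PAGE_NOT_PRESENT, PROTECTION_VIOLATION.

Walk each access:
#0 VA=0x983C1207313 (r,user):
  L0 @0x3F[19] → 0x40007  P=1,RW=1,US=1,PS=0
  L1 @0x40[15] → 0x41007  P=1,RW=1,US=1,PS=0
  L2 @0x41[9] → 0x42007  P=1,RW=1,US=1,PS=0
  L3 @0x42[7] → 0x43007  P=1,RW=1,US=1,PS=0
  → PA=0x43313  (4 entries read)
#1 VA=0x28543E0AA96 (r,kernel):
  L0 @0x3F[5] → 0x46007  P=1,RW=1,US=1,PS=0
  L1 @0x46[21] → 0x48007  P=1,RW=1,US=1,PS=0
  L2 @0x48[31] → 0x4C007  P=1,RW=1,US=1,PS=0
  L3 @0x4C[10] → 0x50007  P=1,RW=1,US=1,PS=0
  → PA=0x50A96  (4 entries read)
#2 VA=0x90083C0FFB4 (r,user):
  L0 @0x3F[18] → 0x51007  P=1,RW=1,US=1,PS=0
  L1 @0x51[2] → 0x54007  P=1,RW=1,US=1,PS=0
  L2 @0x54[30] → 0x58007  P=1,RW=1,US=1,PS=0
  L3 @0x58[15] → 0x59007  P=1,RW=1,US=1,PS=0
  → PA=0x59FB4  (4 entries read)

Access #1 fault: NONE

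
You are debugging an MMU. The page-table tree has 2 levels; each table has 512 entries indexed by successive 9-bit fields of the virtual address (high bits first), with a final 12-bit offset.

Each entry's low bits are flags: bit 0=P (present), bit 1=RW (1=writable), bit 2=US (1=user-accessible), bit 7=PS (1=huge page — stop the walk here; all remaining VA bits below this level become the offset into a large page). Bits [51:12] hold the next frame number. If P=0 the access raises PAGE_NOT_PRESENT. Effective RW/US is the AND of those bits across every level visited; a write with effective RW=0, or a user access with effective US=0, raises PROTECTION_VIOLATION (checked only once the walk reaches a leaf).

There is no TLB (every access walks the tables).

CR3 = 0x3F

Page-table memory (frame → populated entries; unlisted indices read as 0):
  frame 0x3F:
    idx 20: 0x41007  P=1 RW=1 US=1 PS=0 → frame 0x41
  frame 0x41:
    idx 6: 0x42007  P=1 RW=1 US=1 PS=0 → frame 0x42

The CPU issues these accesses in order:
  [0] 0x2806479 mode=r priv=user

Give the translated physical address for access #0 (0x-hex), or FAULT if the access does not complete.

Per-access translation:
#0 VA=0x2806479 (r,user):
  [0] read 0x3F idx=20: raw=0x41007 flags P=1 W=1 U=1 S=0
  [1] read 0x41 idx=6: raw=0x42007 flags P=1 W=1 U=1 S=0
  → PA=0x42479  (2 entries read)

Access #0 PA: 0x42479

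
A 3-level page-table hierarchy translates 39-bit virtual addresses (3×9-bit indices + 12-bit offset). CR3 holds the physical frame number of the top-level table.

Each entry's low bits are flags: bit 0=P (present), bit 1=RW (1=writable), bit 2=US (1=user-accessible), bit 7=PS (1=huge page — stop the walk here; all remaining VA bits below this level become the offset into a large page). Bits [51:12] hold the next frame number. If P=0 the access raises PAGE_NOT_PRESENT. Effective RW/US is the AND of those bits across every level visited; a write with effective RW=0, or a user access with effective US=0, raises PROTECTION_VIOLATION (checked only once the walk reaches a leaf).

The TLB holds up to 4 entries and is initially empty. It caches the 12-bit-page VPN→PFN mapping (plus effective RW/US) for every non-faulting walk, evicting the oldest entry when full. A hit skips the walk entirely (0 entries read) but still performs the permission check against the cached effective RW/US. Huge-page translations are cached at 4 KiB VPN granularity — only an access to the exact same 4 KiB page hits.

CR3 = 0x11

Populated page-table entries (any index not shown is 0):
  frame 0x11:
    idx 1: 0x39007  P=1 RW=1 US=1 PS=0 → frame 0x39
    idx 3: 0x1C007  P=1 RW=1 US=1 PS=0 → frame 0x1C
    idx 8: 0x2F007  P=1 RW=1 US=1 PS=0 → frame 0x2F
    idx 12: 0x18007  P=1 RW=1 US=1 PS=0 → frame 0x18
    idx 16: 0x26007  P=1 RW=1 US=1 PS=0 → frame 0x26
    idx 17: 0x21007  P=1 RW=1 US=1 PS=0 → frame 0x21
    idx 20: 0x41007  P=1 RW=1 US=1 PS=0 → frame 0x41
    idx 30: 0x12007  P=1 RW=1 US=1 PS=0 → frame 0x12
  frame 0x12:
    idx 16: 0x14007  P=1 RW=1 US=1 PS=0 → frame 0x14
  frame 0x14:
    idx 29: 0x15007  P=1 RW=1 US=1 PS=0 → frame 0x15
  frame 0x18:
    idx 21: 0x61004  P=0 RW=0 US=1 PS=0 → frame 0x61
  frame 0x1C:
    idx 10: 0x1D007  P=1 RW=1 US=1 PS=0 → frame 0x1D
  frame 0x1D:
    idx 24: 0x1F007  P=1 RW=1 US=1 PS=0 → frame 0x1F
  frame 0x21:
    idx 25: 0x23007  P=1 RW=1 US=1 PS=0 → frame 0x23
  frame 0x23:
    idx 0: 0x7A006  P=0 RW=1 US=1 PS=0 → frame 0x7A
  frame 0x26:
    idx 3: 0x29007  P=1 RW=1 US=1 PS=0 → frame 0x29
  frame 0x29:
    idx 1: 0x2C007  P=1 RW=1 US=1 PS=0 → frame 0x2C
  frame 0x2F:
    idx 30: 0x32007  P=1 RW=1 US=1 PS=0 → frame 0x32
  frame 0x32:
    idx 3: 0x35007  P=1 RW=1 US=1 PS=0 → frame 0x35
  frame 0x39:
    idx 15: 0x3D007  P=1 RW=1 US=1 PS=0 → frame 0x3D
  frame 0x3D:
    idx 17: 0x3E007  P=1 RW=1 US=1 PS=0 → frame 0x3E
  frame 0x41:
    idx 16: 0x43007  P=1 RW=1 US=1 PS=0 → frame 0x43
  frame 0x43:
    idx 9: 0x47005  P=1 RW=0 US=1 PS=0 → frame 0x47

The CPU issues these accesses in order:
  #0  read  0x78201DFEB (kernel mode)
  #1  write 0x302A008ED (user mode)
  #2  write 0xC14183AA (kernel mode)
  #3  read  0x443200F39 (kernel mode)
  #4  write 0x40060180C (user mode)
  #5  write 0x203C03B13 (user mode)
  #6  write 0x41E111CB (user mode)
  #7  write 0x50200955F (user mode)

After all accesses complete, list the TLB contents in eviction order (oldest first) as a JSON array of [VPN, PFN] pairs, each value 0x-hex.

Per-access translation:
#0 VA=0x78201DFEB (r,kernel):
  [0] read 0x11 idx=30: raw=0x12007 flags P=1 W=1 U=1 S=0
  [1] read 0x12 idx=16: raw=0x14007 flags P=1 W=1 U=1 S=0
  [2] read 0x14 idx=29: raw=0x15007 flags P=1 W=1 U=1 S=0
  ⇒ phys 0x15FEB  [3 reads]
#1 VA=0x302A008ED (w,user):
  [0] read 0x11 idx=12: raw=0x18007 flags P=1 W=1 U=1 S=0
  [1] read 0x18 idx=21: raw=0x61004 flags P=0 W=0 U=1 S=0
  → PAGE_NOT_PRESENT  (2 entries read)
#2 VA=0xC14183AA (w,kernel):
  [0] read 0x11 idx=3: raw=0x1C007 flags P=1 W=1 U=1 S=0
  [1] read 0x1C idx=10: raw=0x1D007 flags P=1 W=1 U=1 S=0
  [2] read 0x1D idx=24: raw=0x1F007 flags P=1 W=1 U=1 S=0
  ⇒ phys 0x1F3AA  [3 reads]
#3 VA=0x443200F39 (r,kernel):
  [0] read 0x11 idx=17: raw=0x21007 flags P=1 W=1 U=1 S=0
  [1] read 0x21 idx=25: raw=0x23007 flags P=1 W=1 U=1 S=0
  [2] read 0x23 idx=0: raw=0x7A006 flags P=0 W=1 U=1 S=0
  → PAGE_NOT_PRESENT  (3 entries read)
#4 VA=0x40060180C (w,user):
  [0] read 0x11 idx=16: raw=0x26007 flags P=1 W=1 U=1 S=0
  [1] read 0x26 idx=3: raw=0x29007 flags P=1 W=1 U=1 S=0
  [2] read 0x29 idx=1: raw=0x2C007 flags P=1 W=1 U=1 S=0
  ⇒ phys 0x2C80C  [3 reads]
#5 VA=0x203C03B13 (w,user):
  [0] read 0x11 idx=8: raw=0x2F007 flags P=1 W=1 U=1 S=0
  [1] read 0x2F idx=30: raw=0x32007 flags P=1 W=1 U=1 S=0
  [2] read 0x32 idx=3: raw=0x35007 flags P=1 W=1 U=1 S=0
  ⇒ phys 0x35B13  [3 reads]
#6 VA=0x41E111CB (w,user):
  [0] read 0x11 idx=1: raw=0x39007 flags P=1 W=1 U=1 S=0
  [1] read 0x39 idx=15: raw=0x3D007 flags P=1 W=1 U=1 S=0
  [2] read 0x3D idx=17: raw=0x3E007 flags P=1 W=1 U=1 S=0
  ⇒ phys 0x3E1CB  [3 reads]
#7 VA=0x50200955F (w,user):
  [0] read 0x11 idx=20: raw=0x41007 flags P=1 W=1 U=1 S=0
  [1] read 0x41 idx=16: raw=0x43007 flags P=1 W=1 U=1 S=0
  [2] read 0x43 idx=9: raw=0x47005 flags P=1 W=0 U=1 S=0
  → PROTECTION_VIOLATION  (3 entries read)

TLB: [["0xC1418", "0x1F"], ["0x400601", "0x2C"], ["0x203C03", "0x35"], ["0x41E11", "0x3E"]]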